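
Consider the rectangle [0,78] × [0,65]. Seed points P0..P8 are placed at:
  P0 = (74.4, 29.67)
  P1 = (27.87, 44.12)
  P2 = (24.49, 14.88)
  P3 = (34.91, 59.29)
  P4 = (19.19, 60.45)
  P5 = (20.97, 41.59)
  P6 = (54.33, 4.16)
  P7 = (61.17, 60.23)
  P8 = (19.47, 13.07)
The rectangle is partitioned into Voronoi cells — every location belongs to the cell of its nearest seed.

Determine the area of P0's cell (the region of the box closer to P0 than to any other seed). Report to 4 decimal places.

Area of P0's cell: 731.3227

1. box [0,78]×[0,65]: [(0, 0) (78, 0) (78, 65) (0, 65)]
2. ⊥bis P0·P1 via (51.135,36.895): [(39.6772, 0) (78, 0) (78, 65) (59.8631, 65)]  |A|=1834.942
3. ⊥bis P0·P2 via (49.445,22.275): [(48.0533, 26.9716) (56.0458, 0) (78, 0) (78, 65) (59.8631, 65)]  |A|=1614.198
4. ⊥bis P0·P3 via (54.655,44.48): [(52.6677, 41.8306) (48.0533, 26.9716) (56.0458, 0) (78, 0) (78, 65) (70.0463, 65)]  |A|=1496.2281
5. ⊥bis P0·P4 via (46.795,45.06): [(52.6677, 41.8306) (48.0533, 26.9716) (56.0458, 0) (78, 0) (78, 65) (70.0463, 65)]  |A|=1496.2281
6. ⊥bis P0·P5 via (47.685,35.63): [(52.6677, 41.8306) (48.0533, 26.9716) (56.0458, 0) (78, 0) (78, 65) (70.0463, 65)]  |A|=1496.2281
7. ⊥bis P0·P6 via (64.365,16.915): [(52.6677, 41.8306) (48.7462, 29.2031) (78, 6.1877) (78, 65) (70.0463, 65)]  |A|=1066.8942
8. ⊥bis P0·P7 via (67.785,44.95): [(51.4389, 37.8734) (48.7462, 29.2031) (78, 6.1877) (78, 49.3723)]  |A|=731.3227
9. ⊥bis P0·P8 via (46.935,21.37): [(51.4389, 37.8734) (48.7462, 29.2031) (78, 6.1877) (78, 49.3723)]  |A|=731.3227
10. canonical 4-gon: [(51.4389, 37.8734) (48.7462, 29.2031) (78, 6.1877) (78, 49.3723)]
11. shoelace: 731.3227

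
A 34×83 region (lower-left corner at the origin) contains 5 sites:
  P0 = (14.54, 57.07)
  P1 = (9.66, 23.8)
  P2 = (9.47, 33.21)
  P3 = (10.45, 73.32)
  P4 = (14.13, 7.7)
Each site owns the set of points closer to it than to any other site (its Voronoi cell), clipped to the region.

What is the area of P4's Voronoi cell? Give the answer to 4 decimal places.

Area of P4's cell: 583.6899

1. box [0,34]×[0,83]: [(0, 0) (34, 0) (34, 83) (0, 83)]
2. ⊥bis P4·P0 via (14.335,32.385): [(0, 32.504) (0, 0) (34, 0) (34, 32.2217)]  |A|=1100.3375
3. ⊥bis P4·P1 via (11.895,15.75): [(0, 12.4475) (0, 0) (34, 0) (34, 21.8872)]  |A|=583.6899
4. ⊥bis P4·P2 via (11.8,20.455): [(0, 12.4475) (0, 0) (34, 0) (34, 21.8872)]  |A|=583.6899
5. ⊥bis P4·P3 via (12.29,40.51): [(0, 12.4475) (0, 0) (34, 0) (34, 21.8872)]  |A|=583.6899
6. canonical 4-gon: [(0, 12.4475) (0, 0) (34, 0) (34, 21.8872)]
7. shoelace: 583.6899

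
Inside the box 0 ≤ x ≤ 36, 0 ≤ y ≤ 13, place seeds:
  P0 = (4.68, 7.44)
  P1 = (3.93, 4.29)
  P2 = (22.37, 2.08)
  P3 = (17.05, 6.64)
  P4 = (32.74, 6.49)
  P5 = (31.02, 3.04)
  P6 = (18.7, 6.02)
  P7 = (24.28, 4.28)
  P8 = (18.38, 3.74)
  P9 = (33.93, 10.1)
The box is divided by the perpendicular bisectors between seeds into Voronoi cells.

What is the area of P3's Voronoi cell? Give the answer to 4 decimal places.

1. box [0,36]×[0,13]: [(0, 0) (36, 0) (36, 13) (0, 13)]
2. ⊥bis P3·P0 via (10.865,7.04): [(10.4097, 0) (36, 0) (36, 13) (11.2504, 13)]  |A|=327.209
3. ⊥bis P3·P1 via (10.49,5.465): [(10.6907, 4.3446) (11.4689, 0) (36, 0) (36, 13) (11.2504, 13)]  |A|=324.9082
4. ⊥bis P3·P2 via (19.71,4.36): [(10.6907, 4.3446) (11.4689, 0) (15.9729, 0) (27.1157, 13) (11.2504, 13)]  |A|=136.9839
5. ⊥bis P3·P4 via (24.895,6.565): [(10.6907, 4.3446) (11.4689, 0) (15.9729, 0) (24.9322, 10.4525) (24.9565, 13) (11.2504, 13)]  |A|=134.2337
6. ⊥bis P3·P5 via (24.035,4.84): [(10.6907, 4.3446) (11.4689, 0) (15.9729, 0) (24.9322, 10.4525) (24.9565, 13) (11.2504, 13)]  |A|=134.2337
7. ⊥bis P3·P6 via (17.875,6.33): [(10.6907, 4.3446) (11.4689, 0) (15.4965, 0) (20.3813, 13) (11.2504, 13)]  |A|=90.1136
8. ⊥bis P3·P7 via (20.665,5.46): [(10.6907, 4.3446) (11.4689, 0) (15.4965, 0) (20.3813, 13) (11.2504, 13)]  |A|=90.1136
9. ⊥bis P3·P8 via (17.715,5.19): [(10.6907, 4.3446) (11.084, 2.1489) (17.3908, 5.0413) (20.3813, 13) (11.2504, 13)]  |A|=72.6286
10. ⊥bis P3·P9 via (25.49,8.37): [(10.6907, 4.3446) (11.084, 2.1489) (17.3908, 5.0413) (20.3813, 13) (11.2504, 13)]  |A|=72.6286
11. canonical 5-gon: [(10.6907, 4.3446) (11.084, 2.1489) (17.3908, 5.0413) (20.3813, 13) (11.2504, 13)]
12. shoelace: 72.6286

Area of P3's cell: 72.6286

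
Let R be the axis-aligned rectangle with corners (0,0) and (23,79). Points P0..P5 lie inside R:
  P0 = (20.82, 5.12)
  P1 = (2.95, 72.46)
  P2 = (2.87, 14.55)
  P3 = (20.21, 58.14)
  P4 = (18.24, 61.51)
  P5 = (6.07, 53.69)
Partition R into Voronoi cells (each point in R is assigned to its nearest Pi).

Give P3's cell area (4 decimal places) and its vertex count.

Area of P3's cell: 177.0419 (4 vertices)

1. box [0,23]×[0,79]: [(0, 0) (23, 0) (23, 79) (0, 79)]
2. ⊥bis P3·P0 via (20.515,31.63): [(0, 31.394) (23, 31.6586) (23, 79) (0, 79)]  |A|=1091.8955
3. ⊥bis P3·P1 via (11.58,65.3): [(0, 51.3425) (0, 31.394) (23, 31.6586) (23, 79) (22.9464, 79)]  |A|=774.576
4. ⊥bis P3·P2 via (11.54,36.345): [(0, 51.3425) (0, 40.9356) (23, 31.7862) (23, 79) (22.9464, 79)]  |A|=663.3795
5. ⊥bis P3·P4 via (19.225,59.825): [(0, 48.5866) (0, 40.9356) (23, 31.7862) (23, 62.0318)]  |A|=435.8106
6. ⊥bis P3·P5 via (13.14,55.915): [(13.0462, 56.2131) (20.4092, 32.8168) (23, 31.7862) (23, 62.0318)]  |A|=177.0419
7. canonical 4-gon: [(13.0462, 56.2131) (20.4092, 32.8168) (23, 31.7862) (23, 62.0318)]
8. shoelace: 177.0419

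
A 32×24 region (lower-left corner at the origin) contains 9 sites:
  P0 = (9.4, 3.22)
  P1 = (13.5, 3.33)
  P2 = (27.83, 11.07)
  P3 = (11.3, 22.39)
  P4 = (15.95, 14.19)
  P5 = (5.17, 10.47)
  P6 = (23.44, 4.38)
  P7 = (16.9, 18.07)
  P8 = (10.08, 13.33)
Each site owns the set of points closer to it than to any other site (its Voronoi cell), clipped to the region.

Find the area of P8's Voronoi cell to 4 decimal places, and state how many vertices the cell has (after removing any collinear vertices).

Area of P8's cell: 61.3049 (6 vertices)

1. box [0,32]×[0,24]: [(0, 0) (32, 0) (32, 24) (0, 24)]
2. ⊥bis P8·P0 via (9.74,8.275): [(0, 8.9301) (32, 6.7778) (32, 24) (0, 24)]  |A|=516.6736
3. ⊥bis P8·P1 via (11.79,8.33): [(0, 8.9301) (11.3187, 8.1688) (32, 15.2418) (32, 24) (0, 24)]  |A|=429.15
4. ⊥bis P8·P2 via (18.955,12.2): [(0, 8.9301) (11.3187, 8.1688) (18.766, 10.7158) (20.4574, 24) (0, 24)]  |A|=294.5303
5. ⊥bis P8·P3 via (10.69,17.86): [(0, 19.2995) (0, 8.9301) (11.3187, 8.1688) (18.766, 10.7158) (19.5242, 16.6704)]  |A|=173.6712
6. ⊥bis P8·P4 via (13.015,13.76): [(12.449, 17.6231) (0, 19.2995) (0, 8.9301) (11.3187, 8.1688) (13.7141, 8.9881)]  |A|=129.3404
7. ⊥bis P8·P5 via (7.625,11.9): [(12.449, 17.6231) (3.597, 18.8151) (9.7364, 8.2752) (11.3187, 8.1688) (13.7141, 8.9881)]  |A|=61.391
8. ⊥bis P8·P6 via (16.76,8.855): [(12.449, 17.6231) (3.597, 18.8151) (9.7364, 8.2752) (11.3187, 8.1688) (13.7141, 8.9881)]  |A|=61.391
9. ⊥bis P8·P7 via (13.49,15.7): [(12.528, 17.0842) (12.1229, 17.6671) (3.597, 18.8151) (9.7364, 8.2752) (11.3187, 8.1688) (13.7141, 8.9881)]  |A|=61.3049
10. canonical 6-gon: [(12.528, 17.0842) (12.1229, 17.6671) (3.597, 18.8151) (9.7364, 8.2752) (11.3187, 8.1688) (13.7141, 8.9881)]
11. shoelace: 61.3049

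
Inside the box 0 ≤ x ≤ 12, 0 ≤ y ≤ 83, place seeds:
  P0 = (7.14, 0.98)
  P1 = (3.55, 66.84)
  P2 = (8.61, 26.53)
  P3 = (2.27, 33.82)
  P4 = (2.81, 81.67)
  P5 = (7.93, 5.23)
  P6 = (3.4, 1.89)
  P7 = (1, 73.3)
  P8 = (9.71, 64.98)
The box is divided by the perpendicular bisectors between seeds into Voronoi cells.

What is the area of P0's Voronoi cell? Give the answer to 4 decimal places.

1. box [0,12]×[0,83]: [(0, 0) (12, 0) (12, 83) (0, 83)]
2. ⊥bis P0·P1 via (5.345,33.91): [(0, 33.6186) (0, 0) (12, 0) (12, 34.2728)]  |A|=407.3484
3. ⊥bis P0·P2 via (7.875,13.755): [(0, 14.2081) (0, 0) (12, 0) (12, 13.5177)]  |A|=166.3545
4. ⊥bis P0·P3 via (4.705,17.4): [(0, 14.2081) (0, 0) (12, 0) (12, 13.5177)]  |A|=166.3545
5. ⊥bis P0·P4 via (4.975,41.325): [(0, 14.2081) (0, 0) (12, 0) (12, 13.5177)]  |A|=166.3545
6. ⊥bis P0·P5 via (7.535,3.105): [(0, 4.5056) (0, 0) (12, 0) (12, 2.275)]  |A|=40.684
7. ⊥bis P0·P6 via (5.27,1.435): [(5.7568, 3.4355) (4.9208, 0) (12, 0) (12, 2.275)]  |A|=19.2622
8. ⊥bis P0·P7 via (4.07,37.14): [(5.7568, 3.4355) (4.9208, 0) (12, 0) (12, 2.275)]  |A|=19.2622
9. ⊥bis P0·P8 via (8.425,32.98): [(5.7568, 3.4355) (4.9208, 0) (12, 0) (12, 2.275)]  |A|=19.2622
10. canonical 4-gon: [(5.7568, 3.4355) (4.9208, 0) (12, 0) (12, 2.275)]
11. shoelace: 19.2622

Area of P0's cell: 19.2622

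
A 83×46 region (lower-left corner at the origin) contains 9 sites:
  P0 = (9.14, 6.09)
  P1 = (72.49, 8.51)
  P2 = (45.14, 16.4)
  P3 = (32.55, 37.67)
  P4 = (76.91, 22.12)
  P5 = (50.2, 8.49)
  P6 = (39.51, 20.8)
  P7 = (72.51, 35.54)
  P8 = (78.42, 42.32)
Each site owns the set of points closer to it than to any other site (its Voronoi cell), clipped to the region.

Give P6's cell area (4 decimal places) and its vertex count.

1. box [0,83]×[0,46]: [(0, 0) (83, 0) (83, 46) (0, 46)]
2. ⊥bis P6·P0 via (24.325,13.445): [(30.8372, 0) (83, 0) (83, 46) (8.5567, 46)]  |A|=2911.9406
3. ⊥bis P6·P1 via (56,14.655): [(30.8372, 0) (50.5388, 0) (67.6807, 46) (8.5567, 46)]  |A|=1812.9898
4. ⊥bis P6·P2 via (42.325,18.6): [(29.6707, 2.4083) (63.7389, 46) (8.5567, 46)]  |A|=1202.7427
5. ⊥bis P6·P3 via (36.03,29.235): [(19.9002, 22.5804) (29.6707, 2.4083) (57.5873, 38.1288)]  |A|=456.0724
6. ⊥bis P6·P4 via (58.21,21.46): [(19.9002, 22.5804) (29.6707, 2.4083) (57.5873, 38.1288)]  |A|=456.0724
7. ⊥bis P6·P5 via (44.855,14.645): [(19.9002, 22.5804) (29.6707, 2.4083) (57.5873, 38.1288)]  |A|=456.0724
8. ⊥bis P6·P7 via (56.01,28.17): [(52.4993, 36.0297) (19.9002, 22.5804) (29.6707, 2.4083) (53.7531, 33.2228)]  |A|=447.6157
9. ⊥bis P6·P8 via (58.965,31.56): [(52.4993, 36.0297) (19.9002, 22.5804) (29.6707, 2.4083) (53.7531, 33.2228)]  |A|=447.6157
10. canonical 4-gon: [(52.4993, 36.0297) (19.9002, 22.5804) (29.6707, 2.4083) (53.7531, 33.2228)]
11. shoelace: 447.6157

Area of P6's cell: 447.6157 (4 vertices)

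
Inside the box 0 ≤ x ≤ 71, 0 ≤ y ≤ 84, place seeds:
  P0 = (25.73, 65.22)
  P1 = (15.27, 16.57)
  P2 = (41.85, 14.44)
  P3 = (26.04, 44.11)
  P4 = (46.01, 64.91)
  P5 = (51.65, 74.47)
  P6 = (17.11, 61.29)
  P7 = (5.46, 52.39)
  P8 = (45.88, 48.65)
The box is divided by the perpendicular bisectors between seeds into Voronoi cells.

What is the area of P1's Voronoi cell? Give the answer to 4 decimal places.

Area of P1's cell: 898.9107

1. box [0,71]×[0,84]: [(0, 0) (71, 0) (71, 84) (0, 84)]
2. ⊥bis P1·P0 via (20.5,40.895): [(0, 45.3026) (0, 0) (71, 0) (71, 30.0372)]  |A|=2674.5645
3. ⊥bis P1·P2 via (28.56,15.505): [(30.4237, 38.7614) (0, 45.3026) (0, 0) (27.3175, 0)]  |A|=1218.5673
4. ⊥bis P1·P3 via (20.655,30.34): [(29.4725, 26.8918) (0, 38.4175) (0, 0) (27.3175, 0)]  |A|=933.4375
5. ⊥bis P1·P4 via (30.64,40.74): [(29.4725, 26.8918) (0, 38.4175) (0, 0) (27.3175, 0)]  |A|=933.4375
6. ⊥bis P1·P5 via (33.46,45.52): [(29.4725, 26.8918) (0, 38.4175) (0, 0) (27.3175, 0)]  |A|=933.4375
7. ⊥bis P1·P6 via (16.19,38.93): [(29.4725, 26.8918) (0, 38.4175) (0, 0) (27.3175, 0)]  |A|=933.4375
8. ⊥bis P1·P7 via (10.365,34.48): [(29.4725, 26.8918) (10.1907, 34.4323) (0, 31.6413) (0, 0) (27.3175, 0)]  |A|=898.9107
9. ⊥bis P1·P8 via (30.575,32.61): [(29.4725, 26.8918) (10.1907, 34.4323) (0, 31.6413) (0, 0) (27.3175, 0)]  |A|=898.9107
10. canonical 5-gon: [(29.4725, 26.8918) (10.1907, 34.4323) (0, 31.6413) (0, 0) (27.3175, 0)]
11. shoelace: 898.9107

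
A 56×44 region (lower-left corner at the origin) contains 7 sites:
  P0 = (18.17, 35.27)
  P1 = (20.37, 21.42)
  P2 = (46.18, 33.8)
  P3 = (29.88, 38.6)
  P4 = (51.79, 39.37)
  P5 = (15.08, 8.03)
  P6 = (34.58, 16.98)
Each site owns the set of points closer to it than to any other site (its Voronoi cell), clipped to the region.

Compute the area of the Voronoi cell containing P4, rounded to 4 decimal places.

Area of P4's cell: 104.0931

1. box [0,56]×[0,44]: [(0, 0) (56, 0) (56, 44) (0, 44)]
2. ⊥bis P4·P0 via (34.98,37.32): [(39.5312, 0) (56, 0) (56, 44) (34.1654, 44)]  |A|=842.6751
3. ⊥bis P4·P1 via (36.08,30.395): [(35.7552, 30.9636) (53.4444, 0) (56, 0) (56, 44) (34.1654, 44)]  |A|=627.2738
4. ⊥bis P4·P2 via (48.985,36.585): [(56, 29.5196) (56, 44) (41.6229, 44)]  |A|=104.0931
5. ⊥bis P4·P3 via (40.835,38.985): [(56, 29.5196) (56, 44) (41.6229, 44)]  |A|=104.0931
6. ⊥bis P4·P5 via (33.435,23.7): [(56, 29.5196) (56, 44) (41.6229, 44)]  |A|=104.0931
7. ⊥bis P4·P6 via (43.185,28.175): [(56, 29.5196) (56, 44) (41.6229, 44)]  |A|=104.0931
8. canonical 3-gon: [(56, 29.5196) (56, 44) (41.6229, 44)]
9. shoelace: 104.0931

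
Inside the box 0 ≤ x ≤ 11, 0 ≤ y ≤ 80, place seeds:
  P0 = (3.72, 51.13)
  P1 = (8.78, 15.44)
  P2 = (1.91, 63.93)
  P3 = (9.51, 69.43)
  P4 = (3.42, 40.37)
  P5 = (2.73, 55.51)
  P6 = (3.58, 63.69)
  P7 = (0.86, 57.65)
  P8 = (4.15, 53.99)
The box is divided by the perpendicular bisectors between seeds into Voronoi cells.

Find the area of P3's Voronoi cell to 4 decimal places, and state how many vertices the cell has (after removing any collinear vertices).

Area of P3's cell: 133.7294 (5 vertices)

1. box [0,11]×[0,80]: [(0, 0) (11, 0) (11, 80) (0, 80)]
2. ⊥bis P3·P0 via (6.615,60.28): [(0, 62.3729) (11, 58.8926) (11, 80) (0, 80)]  |A|=213.0394
3. ⊥bis P3·P1 via (9.145,42.435): [(0, 62.3729) (11, 58.8926) (11, 80) (0, 80)]  |A|=213.0394
4. ⊥bis P3·P2 via (5.71,66.68): [(0, 74.5702) (11, 59.3702) (11, 80) (0, 80)]  |A|=143.328
5. ⊥bis P3·P4 via (6.465,54.9): [(0, 74.5702) (11, 59.3702) (11, 80) (0, 80)]  |A|=143.328
6. ⊥bis P3·P5 via (6.12,62.47): [(0, 74.5702) (10.192, 60.4866) (11, 60.0931) (11, 80) (0, 80)]  |A|=143.036
7. ⊥bis P3·P6 via (6.545,66.56): [(0, 74.5702) (3.5804, 69.6228) (11, 61.9575) (11, 80) (0, 80)]  |A|=133.7294
8. ⊥bis P3·P7 via (5.185,63.54): [(0, 74.5702) (3.5804, 69.6228) (11, 61.9575) (11, 80) (0, 80)]  |A|=133.7294
9. ⊥bis P3·P8 via (6.83,61.71): [(0, 74.5702) (3.5804, 69.6228) (11, 61.9575) (11, 80) (0, 80)]  |A|=133.7294
10. canonical 5-gon: [(0, 74.5702) (3.5804, 69.6228) (11, 61.9575) (11, 80) (0, 80)]
11. shoelace: 133.7294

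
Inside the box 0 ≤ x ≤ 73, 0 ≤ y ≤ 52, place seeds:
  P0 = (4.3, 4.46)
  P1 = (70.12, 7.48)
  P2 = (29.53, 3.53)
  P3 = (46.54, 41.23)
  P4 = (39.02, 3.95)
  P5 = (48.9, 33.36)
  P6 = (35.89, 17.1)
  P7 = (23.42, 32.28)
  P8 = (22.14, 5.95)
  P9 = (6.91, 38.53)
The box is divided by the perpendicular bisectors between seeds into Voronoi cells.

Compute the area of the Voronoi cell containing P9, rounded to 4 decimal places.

1. box [0,73]×[0,52]: [(0, 0) (73, 0) (73, 52) (0, 52)]
2. ⊥bis P9·P0 via (5.605,21.495): [(0, 21.9244) (73, 16.3321) (73, 52) (0, 52)]  |A|=2399.6394
3. ⊥bis P9·P1 via (38.515,23.005): [(0, 21.9244) (36.6066, 19.1201) (52.7579, 52) (0, 52)]  |A|=1417.8223
4. ⊥bis P9·P2 via (18.22,21.03): [(0, 21.9244) (17.5264, 20.5817) (46.5335, 39.3286) (52.7579, 52) (0, 52)]  |A|=1217.7755
5. ⊥bis P9·P3 via (26.725,39.88): [(0, 21.9244) (17.5264, 20.5817) (27.5964, 27.0898) (25.8993, 52) (0, 52)]  |A|=801.3588
6. ⊥bis P9·P4 via (22.965,21.24): [(0, 21.9244) (17.5264, 20.5817) (27.5964, 27.0898) (25.8993, 52) (0, 52)]  |A|=801.3588
7. ⊥bis P9·P5 via (27.905,35.945): [(0, 21.9244) (17.5264, 20.5817) (26.7471, 26.541) (27.3179, 31.177) (25.8993, 52) (0, 52)]  |A|=799.5468
8. ⊥bis P9·P6 via (21.4,27.815): [(0, 21.9244) (16.1303, 20.6887) (27.0284, 35.4264) (25.8993, 52) (0, 52)]  |A|=746.6654
9. ⊥bis P9·P7 via (15.165,35.405): [(0, 21.9244) (9.7782, 21.1753) (21.4472, 52) (0, 52)]  |A|=477.5945
10. ⊥bis P9·P8 via (14.525,22.24): [(0, 21.9244) (9.7782, 21.1753) (21.4472, 52) (0, 52)]  |A|=477.5945
11. canonical 4-gon: [(0, 21.9244) (9.7782, 21.1753) (21.4472, 52) (0, 52)]
12. shoelace: 477.5945

Area of P9's cell: 477.5945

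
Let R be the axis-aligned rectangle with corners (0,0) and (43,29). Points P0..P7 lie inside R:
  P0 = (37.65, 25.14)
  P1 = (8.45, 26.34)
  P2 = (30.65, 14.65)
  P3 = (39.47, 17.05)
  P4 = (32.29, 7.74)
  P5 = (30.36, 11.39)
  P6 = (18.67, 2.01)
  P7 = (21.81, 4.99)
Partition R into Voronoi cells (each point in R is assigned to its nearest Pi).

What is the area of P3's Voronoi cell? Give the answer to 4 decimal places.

1. box [0,43]×[0,29]: [(0, 0) (43, 0) (43, 29) (0, 29)]
2. ⊥bis P3·P0 via (38.56,21.095): [(0, 12.4202) (0, 0) (43, 0) (43, 22.0939)]  |A|=742.0522
3. ⊥bis P3·P1 via (23.96,21.695): [(22.7126, 17.5298) (17.4627, 0) (43, 0) (43, 22.0939)]  |A|=447.9458
4. ⊥bis P3·P2 via (35.06,15.85): [(33.917, 20.0505) (39.3729, 0) (43, 0) (43, 22.0939)]  |A|=136.7014
5. ⊥bis P3·P4 via (35.88,12.395): [(33.917, 20.0505) (36.032, 12.2777) (43, 6.904) (43, 22.0939)]  |A|=90.382
6. ⊥bis P3·P5 via (34.915,14.22): [(33.917, 20.0505) (35.9622, 12.5345) (36.2042, 12.145) (43, 6.904) (43, 22.0939)]  |A|=90.3645
7. ⊥bis P3·P6 via (29.07,9.53): [(33.917, 20.0505) (35.9622, 12.5345) (36.2042, 12.145) (43, 6.904) (43, 22.0939)]  |A|=90.3645
8. ⊥bis P3·P7 via (30.64,11.02): [(33.917, 20.0505) (35.9622, 12.5345) (36.2042, 12.145) (43, 6.904) (43, 22.0939)]  |A|=90.3645
9. canonical 5-gon: [(33.917, 20.0505) (35.9622, 12.5345) (36.2042, 12.145) (43, 6.904) (43, 22.0939)]
10. shoelace: 90.3645

Area of P3's cell: 90.3645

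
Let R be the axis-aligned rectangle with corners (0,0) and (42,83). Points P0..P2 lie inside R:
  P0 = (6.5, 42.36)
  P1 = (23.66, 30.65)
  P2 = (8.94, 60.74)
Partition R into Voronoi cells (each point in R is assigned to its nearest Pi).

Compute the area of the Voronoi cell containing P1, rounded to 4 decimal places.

1. box [0,42]×[0,83]: [(0, 0) (42, 0) (42, 83) (0, 83)]
2. ⊥bis P1·P0 via (15.08,36.505): [(0, 14.4066) (0, 0) (42, 0) (42, 75.9539)]  |A|=1897.5706
3. ⊥bis P1·P2 via (16.3,45.695): [(23.8825, 49.4044) (0, 14.4066) (0, 0) (42, 0) (42, 58.2674)]  |A|=1737.3531
4. canonical 5-gon: [(23.8825, 49.4044) (0, 14.4066) (0, 0) (42, 0) (42, 58.2674)]
5. shoelace: 1737.3531

Area of P1's cell: 1737.3531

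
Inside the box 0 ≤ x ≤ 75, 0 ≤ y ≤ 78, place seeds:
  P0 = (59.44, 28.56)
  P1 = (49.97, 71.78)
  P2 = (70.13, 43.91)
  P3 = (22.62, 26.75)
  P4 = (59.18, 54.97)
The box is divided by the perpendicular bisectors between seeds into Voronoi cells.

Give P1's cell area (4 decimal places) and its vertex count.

1. box [0,75]×[0,78]: [(0, 0) (75, 0) (75, 78) (0, 78)]
2. ⊥bis P1·P0 via (54.705,50.17): [(0, 38.1835) (75, 54.6169) (75, 78) (0, 78)]  |A|=2369.986
3. ⊥bis P1·P2 via (60.05,57.845): [(0, 38.1835) (47.1519, 48.515) (75, 68.6592) (75, 78) (0, 78)]  |A|=2174.4595
4. ⊥bis P1·P3 via (36.295,49.265): [(0, 71.3096) (40.0807, 46.9657) (47.1519, 48.515) (75, 68.6592) (75, 78) (0, 78)]  |A|=1510.6005
5. ⊥bis P1·P4 via (54.575,63.375): [(0, 71.3096) (32.7507, 51.4177) (75, 74.5656) (75, 78) (0, 78)]  |A|=1178.9434
6. canonical 5-gon: [(0, 71.3096) (32.7507, 51.4177) (75, 74.5656) (75, 78) (0, 78)]
7. shoelace: 1178.9434

Area of P1's cell: 1178.9434 (5 vertices)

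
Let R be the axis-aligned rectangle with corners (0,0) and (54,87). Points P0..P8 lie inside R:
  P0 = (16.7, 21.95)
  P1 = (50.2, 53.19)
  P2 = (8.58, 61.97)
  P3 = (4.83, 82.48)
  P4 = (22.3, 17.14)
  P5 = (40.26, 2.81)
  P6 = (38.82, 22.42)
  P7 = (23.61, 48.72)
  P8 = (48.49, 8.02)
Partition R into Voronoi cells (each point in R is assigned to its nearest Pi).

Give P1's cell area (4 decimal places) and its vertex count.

1. box [0,54]×[0,87]: [(0, 0) (54, 0) (54, 87) (0, 87)]
2. ⊥bis P1·P0 via (33.45,37.57): [(0, 73.4399) (54, 15.5333) (54, 87) (0, 87)]  |A|=2295.7229
3. ⊥bis P1·P2 via (29.39,57.58): [(26.6965, 44.812) (54, 15.5333) (54, 87) (35.5963, 87)]  |A|=1363.8506
4. ⊥bis P1·P3 via (27.515,67.835): [(33.5135, 77.1266) (26.6965, 44.812) (54, 15.5333) (54, 87) (39.8876, 87)]  |A|=1342.6662
5. ⊥bis P1·P4 via (36.25,35.165): [(33.5135, 77.1266) (26.6965, 44.812) (34.2476, 36.7147) (54, 21.4278) (54, 87) (39.8876, 87)]  |A|=1284.451
6. ⊥bis P1·P5 via (45.23,28): [(33.5135, 77.1266) (26.6965, 44.812) (34.2476, 36.7147) (45.6031, 27.9264) (54, 26.2697) (54, 87) (39.8876, 87)]  |A|=1264.1228
7. ⊥bis P1·P6 via (44.51,37.805): [(33.5135, 77.1266) (26.6965, 44.812) (27.2928, 44.1726) (54, 34.2952) (54, 87) (39.8876, 87)]  |A|=1092.1279
8. ⊥bis P1·P7 via (36.905,50.955): [(33.5135, 77.1266) (32.9524, 74.467) (38.758, 39.9323) (54, 34.2952) (54, 87) (39.8876, 87)]  |A|=895.6213
9. ⊥bis P1·P8 via (49.345,30.605): [(33.5135, 77.1266) (32.9524, 74.467) (38.758, 39.9323) (54, 34.2952) (54, 87) (39.8876, 87)]  |A|=895.6213
10. canonical 6-gon: [(33.5135, 77.1266) (32.9524, 74.467) (38.758, 39.9323) (54, 34.2952) (54, 87) (39.8876, 87)]
11. shoelace: 895.6213

Area of P1's cell: 895.6213 (6 vertices)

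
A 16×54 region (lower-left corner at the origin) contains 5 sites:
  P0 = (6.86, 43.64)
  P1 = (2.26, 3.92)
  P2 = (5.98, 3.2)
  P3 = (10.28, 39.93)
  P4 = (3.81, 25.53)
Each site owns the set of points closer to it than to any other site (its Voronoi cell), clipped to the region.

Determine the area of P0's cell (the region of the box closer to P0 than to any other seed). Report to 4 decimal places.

Area of P0's cell: 202.6751

1. box [0,16]×[0,54]: [(0, 0) (16, 0) (16, 54) (0, 54)]
2. ⊥bis P0·P1 via (4.56,23.78): [(0, 24.3081) (16, 22.4551) (16, 54) (0, 54)]  |A|=489.8942
3. ⊥bis P0·P2 via (6.42,23.42): [(0, 24.3081) (7.9574, 23.3865) (16, 23.2115) (16, 54) (0, 54)]  |A|=486.8525
4. ⊥bis P0·P3 via (8.57,41.785): [(0, 33.8849) (16, 48.6342) (16, 54) (0, 54)]  |A|=203.8471
5. ⊥bis P0·P4 via (5.335,34.585): [(0, 35.4835) (1.4663, 35.2366) (16, 48.6342) (16, 54) (0, 54)]  |A|=202.6751
6. canonical 5-gon: [(0, 35.4835) (1.4663, 35.2366) (16, 48.6342) (16, 54) (0, 54)]
7. shoelace: 202.6751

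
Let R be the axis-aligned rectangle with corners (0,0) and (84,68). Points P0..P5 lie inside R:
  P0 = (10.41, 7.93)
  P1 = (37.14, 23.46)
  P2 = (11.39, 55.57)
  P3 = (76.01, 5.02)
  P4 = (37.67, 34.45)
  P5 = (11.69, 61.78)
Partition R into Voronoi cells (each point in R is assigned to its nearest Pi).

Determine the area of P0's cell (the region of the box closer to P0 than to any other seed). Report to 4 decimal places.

1. box [0,84]×[0,68]: [(0, 0) (84, 0) (84, 68) (0, 68)]
2. ⊥bis P0·P1 via (23.775,15.695): [(0, 56.6162) (0, 0) (32.8937, 0)]  |A|=931.1582
3. ⊥bis P0·P2 via (10.9,31.75): [(14.49, 31.6761) (0, 31.9742) (0, 0) (32.8937, 0)]  |A|=752.6269
4. ⊥bis P0·P3 via (43.21,6.475): [(14.49, 31.6761) (0, 31.9742) (0, 0) (32.8937, 0)]  |A|=752.6269
5. ⊥bis P0·P4 via (24.04,21.19): [(15.456, 30.0135) (13.8252, 31.6898) (0, 31.9742) (0, 0) (32.8937, 0)]  |A|=752.0808
6. ⊥bis P0·P5 via (11.05,34.855): [(15.456, 30.0135) (13.8252, 31.6898) (0, 31.9742) (0, 0) (32.8937, 0)]  |A|=752.0808
7. canonical 5-gon: [(15.456, 30.0135) (13.8252, 31.6898) (0, 31.9742) (0, 0) (32.8937, 0)]
8. shoelace: 752.0808

Area of P0's cell: 752.0808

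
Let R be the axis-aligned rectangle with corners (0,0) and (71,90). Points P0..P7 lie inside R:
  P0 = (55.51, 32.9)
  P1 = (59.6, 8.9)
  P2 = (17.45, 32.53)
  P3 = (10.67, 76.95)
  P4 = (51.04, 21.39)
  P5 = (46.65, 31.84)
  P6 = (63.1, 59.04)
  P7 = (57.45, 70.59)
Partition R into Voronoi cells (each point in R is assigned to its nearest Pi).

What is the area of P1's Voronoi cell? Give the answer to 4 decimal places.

Area of P1's cell: 481.9847

1. box [0,71]×[0,90]: [(0, 0) (71, 0) (71, 90) (0, 90)]
2. ⊥bis P1·P0 via (57.555,20.9): [(0, 11.0917) (0, 0) (71, 0) (71, 23.1913)]  |A|=1217.0437
3. ⊥bis P1·P2 via (38.525,20.715): [(36.6295, 17.334) (26.9118, 0) (71, 0) (71, 23.1913)]  |A|=780.6583
4. ⊥bis P1·P3 via (35.135,42.925): [(36.6295, 17.334) (26.9118, 0) (71, 0) (71, 23.1913)]  |A|=780.6583
5. ⊥bis P1·P4 via (55.32,15.145): [(65.7566, 22.2977) (33.2217, 0) (71, 0) (71, 23.1913)]  |A|=481.9847
6. ⊥bis P1·P5 via (53.125,20.37): [(65.7566, 22.2977) (33.2217, 0) (71, 0) (71, 23.1913)]  |A|=481.9847
7. ⊥bis P1·P6 via (61.35,33.97): [(65.7566, 22.2977) (33.2217, 0) (71, 0) (71, 23.1913)]  |A|=481.9847
8. ⊥bis P1·P7 via (58.525,39.745): [(65.7566, 22.2977) (33.2217, 0) (71, 0) (71, 23.1913)]  |A|=481.9847
9. canonical 4-gon: [(65.7566, 22.2977) (33.2217, 0) (71, 0) (71, 23.1913)]
10. shoelace: 481.9847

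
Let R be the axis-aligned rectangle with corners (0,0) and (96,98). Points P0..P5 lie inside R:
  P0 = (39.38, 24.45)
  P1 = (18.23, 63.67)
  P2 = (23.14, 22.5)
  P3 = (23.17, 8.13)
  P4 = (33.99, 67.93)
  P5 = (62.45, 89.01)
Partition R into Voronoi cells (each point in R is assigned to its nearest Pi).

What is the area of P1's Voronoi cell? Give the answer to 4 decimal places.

1. box [0,96]×[0,98]: [(0, 0) (96, 0) (96, 98) (0, 98)]
2. ⊥bis P1·P0 via (28.805,44.06): [(0, 28.5265) (96, 80.296) (96, 98) (0, 98)]  |A|=4184.5243
3. ⊥bis P1·P2 via (20.685,43.085): [(0, 40.6181) (28.7893, 44.0515) (96, 80.296) (96, 98) (0, 98)]  |A|=4010.4697
4. ⊥bis P1·P3 via (20.7,35.9): [(0, 40.6181) (28.7893, 44.0515) (96, 80.296) (96, 98) (0, 98)]  |A|=4010.4697
5. ⊥bis P1·P4 via (26.11,65.8): [(0, 40.6181) (28.7893, 44.0515) (31.5817, 45.5574) (17.4062, 98) (0, 98)]  |A|=1379.4042
6. ⊥bis P1·P5 via (40.34,76.34): [(0, 40.6181) (28.7893, 44.0515) (31.5817, 45.5574) (17.4062, 98) (0, 98)]  |A|=1379.4042
7. canonical 5-gon: [(0, 40.6181) (28.7893, 44.0515) (31.5817, 45.5574) (17.4062, 98) (0, 98)]
8. shoelace: 1379.4042

Area of P1's cell: 1379.4042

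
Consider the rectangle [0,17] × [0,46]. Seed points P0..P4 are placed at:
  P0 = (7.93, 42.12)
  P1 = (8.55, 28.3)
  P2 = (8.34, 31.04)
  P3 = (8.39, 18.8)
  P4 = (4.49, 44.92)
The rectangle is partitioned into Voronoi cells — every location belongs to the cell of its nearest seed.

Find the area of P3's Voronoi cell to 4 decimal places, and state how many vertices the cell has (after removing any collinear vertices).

1. box [0,17]×[0,46]: [(0, 0) (17, 0) (17, 46) (0, 46)]
2. ⊥bis P3·P0 via (8.16,30.46): [(0, 30.299) (0, 0) (17, 0) (17, 30.6344)]  |A|=517.934
3. ⊥bis P3·P1 via (8.47,23.55): [(0, 23.6927) (0, 0) (17, 0) (17, 23.4063)]  |A|=400.3414
4. ⊥bis P3·P2 via (8.365,24.92): [(0, 23.6927) (0, 0) (17, 0) (17, 23.4063)]  |A|=400.3414
5. ⊥bis P3·P4 via (6.44,31.86): [(0, 23.6927) (0, 0) (17, 0) (17, 23.4063)]  |A|=400.3414
6. canonical 4-gon: [(0, 23.6927) (0, 0) (17, 0) (17, 23.4063)]
7. shoelace: 400.3414

Area of P3's cell: 400.3414 (4 vertices)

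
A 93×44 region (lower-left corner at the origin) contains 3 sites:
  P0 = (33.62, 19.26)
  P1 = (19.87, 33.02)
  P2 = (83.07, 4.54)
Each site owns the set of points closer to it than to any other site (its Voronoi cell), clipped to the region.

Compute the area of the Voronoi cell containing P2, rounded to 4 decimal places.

1. box [0,93]×[0,44]: [(0, 0) (93, 0) (93, 44) (0, 44)]
2. ⊥bis P2·P0 via (58.345,11.9): [(54.8027, 0) (93, 0) (93, 44) (67.9003, 44)]  |A|=1392.5335
3. ⊥bis P2·P1 via (51.47,18.78): [(54.8027, 0) (93, 0) (93, 44) (67.9003, 44)]  |A|=1392.5335
4. canonical 4-gon: [(54.8027, 0) (93, 0) (93, 44) (67.9003, 44)]
5. shoelace: 1392.5335

Area of P2's cell: 1392.5335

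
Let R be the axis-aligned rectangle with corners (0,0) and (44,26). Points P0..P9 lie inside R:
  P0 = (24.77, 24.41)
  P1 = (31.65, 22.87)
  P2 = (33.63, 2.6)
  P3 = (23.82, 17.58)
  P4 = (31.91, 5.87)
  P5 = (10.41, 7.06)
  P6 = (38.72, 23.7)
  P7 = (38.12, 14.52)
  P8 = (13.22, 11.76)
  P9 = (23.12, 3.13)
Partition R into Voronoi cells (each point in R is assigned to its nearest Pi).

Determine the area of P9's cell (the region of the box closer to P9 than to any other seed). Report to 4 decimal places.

Area of P9's cell: 103.5047

1. box [0,44]×[0,26]: [(0, 0) (44, 0) (44, 26) (0, 26)]
2. ⊥bis P9·P0 via (23.945,13.77): [(0, 15.6266) (0, 0) (44, 0) (44, 12.215)]  |A|=612.5157
3. ⊥bis P9·P1 via (27.385,13): [(25.9657, 13.6133) (0, 15.6266) (0, 0) (44, 0) (44, 5.8204)]  |A|=554.8543
4. ⊥bis P9·P2 via (28.375,2.865): [(28.8541, 12.3652) (25.9657, 13.6133) (0, 15.6266) (0, 0) (28.2305, 0)]  |A|=413.2806
5. ⊥bis P9·P3 via (23.47,10.355): [(28.7398, 10.0997) (0, 11.492) (0, 0) (28.2305, 0)]  |A|=307.6985
6. ⊥bis P9·P4 via (27.515,4.5): [(28.3262, 1.8976) (25.7239, 10.2458) (0, 11.492) (0, 0) (28.2305, 0)]  |A|=295.2999
7. ⊥bis P9·P5 via (16.765,5.095): [(28.3262, 1.8976) (25.7239, 10.2458) (18.4664, 10.5974) (15.1896, 0) (28.2305, 0)]  |A|=108.7075
8. ⊥bis P9·P6 via (30.92,13.415): [(28.3262, 1.8976) (25.7239, 10.2458) (18.4664, 10.5974) (15.1896, 0) (28.2305, 0)]  |A|=108.7075
9. ⊥bis P9·P7 via (30.62,8.825): [(28.3262, 1.8976) (25.7239, 10.2458) (18.4664, 10.5974) (15.1896, 0) (28.2305, 0)]  |A|=108.7075
10. ⊥bis P9·P8 via (18.17,7.445): [(28.3262, 1.8976) (25.7239, 10.2458) (20.8187, 10.4834) (17.1187, 6.239) (15.1896, 0) (28.2305, 0)]  |A|=103.5047
11. canonical 6-gon: [(28.3262, 1.8976) (25.7239, 10.2458) (20.8187, 10.4834) (17.1187, 6.239) (15.1896, 0) (28.2305, 0)]
12. shoelace: 103.5047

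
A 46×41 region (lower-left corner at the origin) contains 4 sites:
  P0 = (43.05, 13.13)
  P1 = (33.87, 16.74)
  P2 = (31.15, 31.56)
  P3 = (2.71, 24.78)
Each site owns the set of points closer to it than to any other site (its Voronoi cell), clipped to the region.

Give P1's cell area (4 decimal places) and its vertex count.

1. box [0,46]×[0,41]: [(0, 0) (46, 0) (46, 41) (0, 41)]
2. ⊥bis P1·P0 via (38.46,14.935): [(0, 0) (32.5869, 0) (46, 34.1087) (46, 41) (0, 41)]  |A|=1657.2475
3. ⊥bis P1·P2 via (32.51,24.15): [(0, 18.1833) (0, 0) (32.5869, 0) (42.8285, 26.0438)]  |A|=813.7239
4. ⊥bis P1·P3 via (18.29,20.76): [(18.5013, 21.5789) (12.9334, 0) (32.5869, 0) (42.8285, 26.0438)]  |A|=505.9723
5. canonical 4-gon: [(18.5013, 21.5789) (12.9334, 0) (32.5869, 0) (42.8285, 26.0438)]
6. shoelace: 505.9723

Area of P1's cell: 505.9723 (4 vertices)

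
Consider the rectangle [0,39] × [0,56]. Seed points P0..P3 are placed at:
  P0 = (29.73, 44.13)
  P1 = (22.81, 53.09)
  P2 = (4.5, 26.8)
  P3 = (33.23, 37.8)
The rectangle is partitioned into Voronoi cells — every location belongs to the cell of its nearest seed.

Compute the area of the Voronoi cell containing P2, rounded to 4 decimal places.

1. box [0,39]×[0,56]: [(0, 0) (39, 0) (39, 56) (0, 56)]
2. ⊥bis P2·P0 via (17.115,35.465): [(0, 0) (39, 0) (39, 3.6036) (3.0099, 56) (0, 56)]  |A|=1241.1238
3. ⊥bis P2·P1 via (13.655,39.945): [(0, 49.4552) (0, 0) (39, 0) (39, 3.6036) (14.3888, 39.4339)]  |A|=1169.1066
4. ⊥bis P2·P3 via (18.865,32.3): [(0, 49.4552) (0, 0) (31.2319, 0) (18.331, 33.6946) (14.3888, 39.4339)]  |A|=1000.9933
5. canonical 5-gon: [(0, 49.4552) (0, 0) (31.2319, 0) (18.331, 33.6946) (14.3888, 39.4339)]
6. shoelace: 1000.9933

Area of P2's cell: 1000.9933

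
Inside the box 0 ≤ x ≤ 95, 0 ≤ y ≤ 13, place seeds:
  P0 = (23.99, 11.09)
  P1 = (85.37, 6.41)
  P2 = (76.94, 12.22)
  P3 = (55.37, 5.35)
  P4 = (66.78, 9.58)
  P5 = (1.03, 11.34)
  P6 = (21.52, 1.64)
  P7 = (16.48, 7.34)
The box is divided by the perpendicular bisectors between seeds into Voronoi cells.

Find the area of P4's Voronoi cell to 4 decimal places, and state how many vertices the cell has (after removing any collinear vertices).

Area of P4's cell: 150.4172 (4 vertices)

1. box [0,95]×[0,13]: [(0, 0) (95, 0) (95, 13) (0, 13)]
2. ⊥bis P4·P0 via (45.385,10.335): [(45.0203, 0) (95, 0) (95, 13) (45.479, 13)]  |A|=646.7543
3. ⊥bis P4·P1 via (76.075,7.995): [(45.0203, 0) (74.7117, 0) (76.9285, 13) (45.479, 13)]  |A|=397.4152
4. ⊥bis P4·P2 via (71.86,10.9): [(45.0203, 0) (74.6923, 0) (71.3143, 13) (45.479, 13)]  |A|=360.7973
5. ⊥bis P4·P3 via (61.075,7.465): [(63.8425, 0) (74.6923, 0) (71.3143, 13) (59.023, 13)]  |A|=150.4172
6. ⊥bis P4·P5 via (33.905,10.46): [(63.8425, 0) (74.6923, 0) (71.3143, 13) (59.023, 13)]  |A|=150.4172
7. ⊥bis P4·P6 via (44.15,5.61): [(63.8425, 0) (74.6923, 0) (71.3143, 13) (59.023, 13)]  |A|=150.4172
8. ⊥bis P4·P7 via (41.63,8.46): [(63.8425, 0) (74.6923, 0) (71.3143, 13) (59.023, 13)]  |A|=150.4172
9. canonical 4-gon: [(63.8425, 0) (74.6923, 0) (71.3143, 13) (59.023, 13)]
10. shoelace: 150.4172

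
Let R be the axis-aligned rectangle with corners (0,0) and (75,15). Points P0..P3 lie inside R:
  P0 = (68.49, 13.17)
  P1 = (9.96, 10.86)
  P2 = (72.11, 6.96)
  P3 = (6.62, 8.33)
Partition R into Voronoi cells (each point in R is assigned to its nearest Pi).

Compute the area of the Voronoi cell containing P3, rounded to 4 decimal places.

1. box [0,75]×[0,15]: [(0, 0) (75, 0) (75, 15) (0, 15)]
2. ⊥bis P3·P0 via (37.555,10.75): [(0, 0) (38.396, 0) (37.2225, 15) (0, 15)]  |A|=567.1386
3. ⊥bis P3·P1 via (8.29,9.595): [(0, 0) (15.5581, 0) (4.1958, 15) (0, 15)]  |A|=148.154
4. ⊥bis P3·P2 via (39.365,7.645): [(0, 0) (15.5581, 0) (4.1958, 15) (0, 15)]  |A|=148.154
5. canonical 4-gon: [(0, 0) (15.5581, 0) (4.1958, 15) (0, 15)]
6. shoelace: 148.154

Area of P3's cell: 148.1540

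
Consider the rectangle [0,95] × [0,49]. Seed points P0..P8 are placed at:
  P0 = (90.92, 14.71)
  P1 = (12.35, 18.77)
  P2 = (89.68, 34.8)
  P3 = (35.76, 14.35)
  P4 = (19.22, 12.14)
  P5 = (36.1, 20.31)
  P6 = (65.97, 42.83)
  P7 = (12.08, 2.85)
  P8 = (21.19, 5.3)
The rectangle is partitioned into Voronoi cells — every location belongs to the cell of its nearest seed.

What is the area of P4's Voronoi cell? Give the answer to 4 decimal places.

Area of P4's cell: 142.8269

1. box [0,95]×[0,49]: [(0, 0) (95, 0) (95, 49) (0, 49)]
2. ⊥bis P4·P0 via (55.07,13.425): [(0, 0) (55.5512, 0) (53.7949, 49) (0, 49)]  |A|=2678.9785
3. ⊥bis P4·P1 via (15.785,15.455): [(0.8699, 0) (55.5512, 0) (53.7949, 49) (48.1581, 49)]  |A|=1477.7916
4. ⊥bis P4·P2 via (54.45,23.47): [(46.7191, 47.5089) (0.8699, 0) (55.5512, 0) (54.7426, 22.5603)]  |A|=1379.3418
5. ⊥bis P4·P3 via (27.49,13.245): [(25.8071, 25.8399) (0.8699, 0) (29.2597, 0)]  |A|=366.7953
6. ⊥bis P4·P5 via (27.66,16.225): [(26.8752, 17.8466) (23.9418, 23.9071) (0.8699, 0) (29.2597, 0)]  |A|=358.3082
7. ⊥bis P4·P6 via (42.595,27.485): [(26.8752, 17.8466) (23.9418, 23.9071) (0.8699, 0) (29.2597, 0)]  |A|=358.3082
8. ⊥bis P4·P7 via (15.65,7.495): [(26.8752, 17.8466) (23.9418, 23.9071) (11.317, 10.8252) (25.4019, 0) (29.2597, 0)]  |A|=225.526
9. ⊥bis P4·P8 via (20.205,8.72): [(27.8022, 10.9081) (26.8752, 17.8466) (23.9418, 23.9071) (11.317, 10.8252) (15.7322, 7.4318)]  |A|=142.8269
10. canonical 5-gon: [(27.8022, 10.9081) (26.8752, 17.8466) (23.9418, 23.9071) (11.317, 10.8252) (15.7322, 7.4318)]
11. shoelace: 142.8269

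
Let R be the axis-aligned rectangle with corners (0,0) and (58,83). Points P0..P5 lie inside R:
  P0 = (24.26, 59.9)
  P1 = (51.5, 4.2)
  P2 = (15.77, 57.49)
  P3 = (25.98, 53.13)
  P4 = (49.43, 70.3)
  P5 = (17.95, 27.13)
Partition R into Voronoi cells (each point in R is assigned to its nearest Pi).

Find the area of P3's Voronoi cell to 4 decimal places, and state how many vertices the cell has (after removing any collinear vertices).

1. box [0,58]×[0,83]: [(0, 0) (58, 0) (58, 83) (0, 83)]
2. ⊥bis P3·P0 via (25.12,56.515): [(0, 50.133) (0, 0) (58, 0) (58, 64.8686)]  |A|=3335.0441
3. ⊥bis P3·P1 via (38.74,28.665): [(0, 50.133) (0, 8.4597) (58, 38.7103) (58, 64.8686)]  |A|=1967.1146
4. ⊥bis P3·P2 via (20.875,55.31): [(20.9356, 55.4519) (1.1173, 9.0424) (58, 38.7103) (58, 64.8686)]  |A|=1510.7361
5. ⊥bis P3·P4 via (37.705,61.715): [(38.9413, 60.0265) (20.9356, 55.4519) (1.1173, 9.0424) (55.5027, 37.4078)]  |A|=1222.4362
6. ⊥bis P3·P5 via (21.965,40.13): [(38.9413, 60.0265) (20.9356, 55.4519) (15.275, 42.1962) (46.3075, 32.6119) (55.5027, 37.4078)]  |A|=640.168
7. canonical 5-gon: [(38.9413, 60.0265) (20.9356, 55.4519) (15.275, 42.1962) (46.3075, 32.6119) (55.5027, 37.4078)]
8. shoelace: 640.168

Area of P3's cell: 640.1680 (5 vertices)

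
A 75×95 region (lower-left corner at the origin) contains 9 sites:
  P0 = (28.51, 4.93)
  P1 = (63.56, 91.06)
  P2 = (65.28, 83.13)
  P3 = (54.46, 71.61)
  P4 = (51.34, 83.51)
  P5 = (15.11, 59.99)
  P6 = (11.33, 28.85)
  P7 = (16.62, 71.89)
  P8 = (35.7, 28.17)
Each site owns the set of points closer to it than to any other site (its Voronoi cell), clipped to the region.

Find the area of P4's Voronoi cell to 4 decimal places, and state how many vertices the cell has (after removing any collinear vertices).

1. box [0,75]×[0,95]: [(0, 0) (75, 0) (75, 95) (0, 95)]
2. ⊥bis P4·P0 via (39.925,44.22): [(0, 55.8195) (75, 34.0296) (75, 95) (0, 95)]  |A|=3755.6595
3. ⊥bis P4·P1 via (57.45,87.285): [(0, 55.8195) (75, 34.0296) (75, 58.8796) (52.6834, 95) (0, 95)]  |A|=3352.6163
4. ⊥bis P4·P2 via (58.31,83.32): [(0, 55.8195) (57.1081, 39.2278) (58.3772, 85.7843) (52.6834, 95) (0, 95)]  |A|=2726.2858
5. ⊥bis P4·P3 via (52.9,77.56): [(0, 63.6904) (58.1908, 78.9472) (58.3772, 85.7843) (52.6834, 95) (0, 95)]  |A|=1354.1469
6. ⊥bis P4·P5 via (33.225,71.75): [(32.8636, 72.3068) (58.1908, 78.9472) (58.3772, 85.7843) (52.6834, 95) (18.1314, 95)]  |A|=633.9441
7. ⊥bis P4·P6 via (31.335,56.18): [(32.8636, 72.3068) (58.1908, 78.9472) (58.3772, 85.7843) (52.6834, 95) (18.1314, 95)]  |A|=633.9441
8. ⊥bis P4·P7 via (33.98,77.7): [(35.5493, 73.0109) (58.1908, 78.9472) (58.3772, 85.7843) (52.6834, 95) (28.1901, 95)]  |A|=487.6926
9. ⊥bis P4·P8 via (43.52,55.84): [(35.5493, 73.0109) (58.1908, 78.9472) (58.3772, 85.7843) (52.6834, 95) (28.1901, 95)]  |A|=487.6926
10. canonical 5-gon: [(35.5493, 73.0109) (58.1908, 78.9472) (58.3772, 85.7843) (52.6834, 95) (28.1901, 95)]
11. shoelace: 487.6926

Area of P4's cell: 487.6926 (5 vertices)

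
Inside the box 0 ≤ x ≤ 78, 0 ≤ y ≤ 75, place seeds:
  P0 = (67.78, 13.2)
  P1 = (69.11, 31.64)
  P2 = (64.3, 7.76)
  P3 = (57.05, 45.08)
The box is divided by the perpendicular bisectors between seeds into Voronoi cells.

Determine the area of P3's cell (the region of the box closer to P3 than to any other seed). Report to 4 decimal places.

Area of P3's cell: 3774.5350

1. box [0,78]×[0,75]: [(0, 0) (78, 0) (78, 75) (0, 75)]
2. ⊥bis P3·P0 via (62.415,29.14): [(0, 8.1327) (78, 34.3855) (78, 75) (0, 75)]  |A|=4191.7899
3. ⊥bis P3·P1 via (63.08,38.36): [(0, 8.1327) (47.0368, 23.9641) (78, 51.748) (78, 75) (0, 75)]  |A|=3922.9902
4. ⊥bis P3·P2 via (60.675,26.42): [(0, 14.6329) (45.6769, 23.5064) (47.0368, 23.9641) (78, 51.748) (78, 75) (0, 75)]  |A|=3774.535
5. canonical 6-gon: [(0, 14.6329) (45.6769, 23.5064) (47.0368, 23.9641) (78, 51.748) (78, 75) (0, 75)]
6. shoelace: 3774.535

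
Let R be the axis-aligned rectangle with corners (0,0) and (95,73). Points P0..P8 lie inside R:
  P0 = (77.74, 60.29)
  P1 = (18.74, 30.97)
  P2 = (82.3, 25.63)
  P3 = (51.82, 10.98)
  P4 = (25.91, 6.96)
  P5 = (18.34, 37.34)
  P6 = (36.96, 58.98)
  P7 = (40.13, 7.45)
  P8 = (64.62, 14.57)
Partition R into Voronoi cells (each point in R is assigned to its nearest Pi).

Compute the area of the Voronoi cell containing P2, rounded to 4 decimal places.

1. box [0,95]×[0,73]: [(0, 0) (95, 0) (95, 73) (0, 73)]
2. ⊥bis P2·P0 via (80.02,42.96): [(0, 32.4323) (0, 0) (95, 0) (95, 44.9308)]  |A|=3674.7469
3. ⊥bis P2·P1 via (50.52,28.3): [(51.4357, 39.1993) (48.1424, 0) (95, 0) (95, 44.9308)]  |A|=1897.0839
4. ⊥bis P2·P3 via (67.06,18.305): [(56.6853, 39.89) (75.8582, 0) (95, 0) (95, 44.9308)]  |A|=1242.5389
5. ⊥bis P2·P4 via (54.105,16.295): [(56.6853, 39.89) (75.8582, 0) (95, 0) (95, 44.9308)]  |A|=1242.5389
6. ⊥bis P2·P5 via (50.32,31.485): [(56.6853, 39.89) (75.8582, 0) (95, 0) (95, 44.9308)]  |A|=1242.5389
7. ⊥bis P2·P6 via (59.63,42.305): [(57.9788, 40.0602) (57.147, 38.9294) (75.8582, 0) (95, 0) (95, 44.9308)]  |A|=1241.8783
8. ⊥bis P2·P7 via (61.215,16.54): [(57.9788, 40.0602) (57.147, 38.9294) (75.8582, 0) (95, 0) (95, 44.9308)]  |A|=1241.8783
9. ⊥bis P2·P8 via (73.46,20.1): [(60.7459, 40.4242) (86.0339, 0) (95, 0) (95, 44.9308)]  |A|=950.7577
10. canonical 4-gon: [(60.7459, 40.4242) (86.0339, 0) (95, 0) (95, 44.9308)]
11. shoelace: 950.7577

Area of P2's cell: 950.7577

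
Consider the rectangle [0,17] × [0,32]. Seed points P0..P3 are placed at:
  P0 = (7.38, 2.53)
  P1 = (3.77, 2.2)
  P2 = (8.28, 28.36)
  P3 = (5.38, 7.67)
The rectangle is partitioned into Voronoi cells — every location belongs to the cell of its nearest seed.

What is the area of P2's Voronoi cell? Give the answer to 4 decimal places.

1. box [0,17]×[0,32]: [(0, 0) (17, 0) (17, 32) (0, 32)]
2. ⊥bis P2·P0 via (7.83,15.445): [(0, 15.7178) (17, 15.1255) (17, 32) (0, 32)]  |A|=281.8319
3. ⊥bis P2·P1 via (6.025,15.28): [(0, 16.3187) (4.3683, 15.5656) (17, 15.1255) (17, 32) (0, 32)]  |A|=280.5194
4. ⊥bis P2·P3 via (6.83,18.015): [(0, 18.9723) (17, 16.5895) (17, 32) (0, 32)]  |A|=241.7243
5. canonical 4-gon: [(0, 18.9723) (17, 16.5895) (17, 32) (0, 32)]
6. shoelace: 241.7243

Area of P2's cell: 241.7243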